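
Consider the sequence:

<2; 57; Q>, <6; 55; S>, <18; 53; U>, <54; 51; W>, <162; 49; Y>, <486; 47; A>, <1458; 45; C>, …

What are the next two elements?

<4374; 43; E>, <13122; 41; G>

For the first entry, ×3 each step: 2, 6, 18, 54, 162, 486, 1458 → 4374 → 13122.
Second entry — −2 each step: 57, 55, 53, 51, 49, 47, 45 → 43 → 41.
Letter — letters move forward 2 places in the alphabet, wrapping Z→A: Q, S, U, W, Y, A, C → E → G.
So the next two elements are <4374; 43; E> and <13122; 41; G>.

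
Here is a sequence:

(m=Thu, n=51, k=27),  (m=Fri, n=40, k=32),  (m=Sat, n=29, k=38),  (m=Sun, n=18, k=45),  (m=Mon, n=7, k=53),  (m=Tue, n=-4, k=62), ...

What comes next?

M: runs through the weekdays Mon→Sun; Thu, Fri, Sat, Sun, Mon, Tue → Wed.
For the n, −11 each step: 51, 40, 29, 18, 7, -4 → -15.
K — differences are 5, 6, 7, … (increasing by 1 each time): 27, 32, 38, 45, 53, 62 → 72.
Putting it together: (m=Wed, n=-15, k=72).

(m=Wed, n=-15, k=72)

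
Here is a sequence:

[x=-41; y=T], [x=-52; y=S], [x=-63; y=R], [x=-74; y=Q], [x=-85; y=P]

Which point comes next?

[x=-96; y=O]

For the x, −11 each step: -41, -52, -63, -74, -85 → -96.
Y — letters move back 1 place in the alphabet: T, S, R, Q, P → O.
So the next point is [x=-96; y=O].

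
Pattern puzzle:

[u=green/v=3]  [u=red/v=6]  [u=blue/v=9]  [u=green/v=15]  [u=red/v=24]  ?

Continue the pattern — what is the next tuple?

[u=blue/v=39]

U: repeats green → red → blue, so green, red, blue, green, red → blue.
For the v, each term is the sum of the two before it: 3, 6, 9, 15, 24 → 39.
So the next tuple is [u=blue/v=39].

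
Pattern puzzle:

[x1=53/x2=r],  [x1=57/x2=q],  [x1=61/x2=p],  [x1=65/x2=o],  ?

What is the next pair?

X1: +4 each step; 53, 57, 61, 65 → 69.
X2: letters move back 1 place in the alphabet; r, q, p, o → n.
Combining the parts gives [x1=69/x2=n].

[x1=69/x2=n]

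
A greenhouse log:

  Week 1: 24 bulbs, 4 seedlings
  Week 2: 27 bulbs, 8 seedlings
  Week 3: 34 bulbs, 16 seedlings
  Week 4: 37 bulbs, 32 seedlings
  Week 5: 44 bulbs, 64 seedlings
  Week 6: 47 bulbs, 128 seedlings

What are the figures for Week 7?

Bulbs: alternating steps +3, +7, +3, +7, …, so 24, 27, 34, 37, 44, 47 → 54.
For the seedlings, ×2 each step: 4, 8, 16, 32, 64, 128 → 256.
Putting it together: 54 bulbs, 256 seedlings.

54 bulbs, 256 seedlings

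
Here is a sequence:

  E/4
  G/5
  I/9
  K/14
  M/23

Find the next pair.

O/37

For the letter, letters move forward 2 places in the alphabet: E, G, I, K, M → O.
Second entry — each term is the sum of the two before it: 4, 5, 9, 14, 23 → 37.
Putting it together: O/37.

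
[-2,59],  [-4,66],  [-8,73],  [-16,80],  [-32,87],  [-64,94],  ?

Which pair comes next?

[-128,101]

First value: ×2 each step, so -2, -4, -8, -16, -32, -64 → -128.
For the second value, +7 each step: 59, 66, 73, 80, 87, 94 → 101.
So the next pair is [-128,101].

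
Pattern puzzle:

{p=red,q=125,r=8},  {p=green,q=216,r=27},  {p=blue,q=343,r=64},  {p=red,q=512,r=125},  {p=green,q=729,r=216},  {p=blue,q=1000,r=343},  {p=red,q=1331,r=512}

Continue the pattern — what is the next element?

{p=green,q=1728,r=729}

P: repeats red → green → blue, so red, green, blue, red, green, blue, red → green.
For the q, perfect cubes: 5³, 6³, 7³, …: 125, 216, 343, 512, 729, 1000, 1331 → 1728.
R — perfect cubes: 2³, 3³, 4³, …: 8, 27, 64, 125, 216, 343, 512 → 729.
Combining the parts gives {p=green,q=1728,r=729}.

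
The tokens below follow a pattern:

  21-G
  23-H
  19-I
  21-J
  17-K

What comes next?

First component goes 21, 23, 19, 21, 17 → 19 (alternating steps +2, −4, +2, −4, …).
Letter: G, H, I, J, K → L (letters move forward 1 place in the alphabet).
So the next token is 19-L.

19-L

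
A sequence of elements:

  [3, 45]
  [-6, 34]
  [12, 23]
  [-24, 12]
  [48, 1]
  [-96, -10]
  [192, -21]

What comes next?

[-384, -32]

First slot: 3, -6, 12, -24, 48, -96, 192 → -384 (×(-2) each step).
Second slot: 45, 34, 23, 12, 1, -10, -21 → -32 (−11 each step).
Putting it together: [-384, -32].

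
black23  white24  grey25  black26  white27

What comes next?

grey28

For the shade, repeats black → white → grey: black, white, grey, black, white → grey.
Second component: +1 each step, so 23, 24, 25, 26, 27 → 28.
Combining the parts gives grey28.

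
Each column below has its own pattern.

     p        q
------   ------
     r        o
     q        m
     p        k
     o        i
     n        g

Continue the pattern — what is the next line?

m  e

Column p goes r, q, p, o, n → m (letters move back 1 place in the alphabet).
Column q: letters move back 2 places in the alphabet, so o, m, k, i, g → e.
Combining the parts gives m  e.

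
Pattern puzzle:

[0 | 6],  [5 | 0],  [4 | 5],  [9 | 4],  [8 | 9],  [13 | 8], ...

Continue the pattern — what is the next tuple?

[12 | 13]

First slot: alternating steps +5, −1, +5, −1, …; 0, 5, 4, 9, 8, 13 → 12.
For the second slot, always the previous value of the first slot: 6, 0, 5, 4, 9, 8 → 13.
So the next tuple is [12 | 13].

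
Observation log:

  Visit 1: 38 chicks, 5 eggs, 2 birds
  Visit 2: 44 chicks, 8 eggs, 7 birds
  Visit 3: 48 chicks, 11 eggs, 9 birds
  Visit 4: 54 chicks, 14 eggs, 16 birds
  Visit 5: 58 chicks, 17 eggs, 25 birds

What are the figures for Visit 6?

64 chicks, 20 eggs, 41 birds

Chicks: 38, 44, 48, 54, 58 → 64 (alternating steps +6, +4, +6, +4, …).
Eggs goes 5, 8, 11, 14, 17 → 20 (+3 each step).
Birds: each term is the sum of the two before it, so 2, 7, 9, 16, 25 → 41.
Combining the parts gives 64 chicks, 20 eggs, 41 birds.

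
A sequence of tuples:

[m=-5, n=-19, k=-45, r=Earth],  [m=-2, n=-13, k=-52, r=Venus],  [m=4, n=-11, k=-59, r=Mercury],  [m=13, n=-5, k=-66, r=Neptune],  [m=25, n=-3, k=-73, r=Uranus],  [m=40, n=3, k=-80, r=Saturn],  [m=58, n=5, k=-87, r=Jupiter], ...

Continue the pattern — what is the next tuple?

[m=79, n=11, k=-94, r=Mars]

For the m, differences are 3, 6, 9, … (increasing by 3 each time): -5, -2, 4, 13, 25, 40, 58 → 79.
For the n, alternating steps +6, +2, +6, +2, …: -19, -13, -11, -5, -3, 3, 5 → 11.
K: -45, -52, -59, -66, -73, -80, -87 → -94 (−7 each step).
R goes Earth, Venus, Mercury, Neptune, Uranus, Saturn, Jupiter → Mars (runs backward through the planets Mercury→Neptune).
So the next tuple is [m=79, n=11, k=-94, r=Mars].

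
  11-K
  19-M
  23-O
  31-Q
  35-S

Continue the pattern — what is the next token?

43-U

First component: 11, 19, 23, 31, 35 → 43 (alternating steps +8, +4, +8, +4, …).
Letter: K, M, O, Q, S → U (letters move forward 2 places in the alphabet).
So the next token is 43-U.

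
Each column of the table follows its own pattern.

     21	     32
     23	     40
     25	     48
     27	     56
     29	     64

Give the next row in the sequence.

31  72

First component — +2 each step: 21, 23, 25, 27, 29 → 31.
Second component: 32, 40, 48, 56, 64 → 72 (+8 each step).
Combining the parts gives 31  72.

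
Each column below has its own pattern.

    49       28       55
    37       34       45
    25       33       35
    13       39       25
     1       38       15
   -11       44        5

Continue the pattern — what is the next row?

First component: 49, 37, 25, 13, 1, -11 → -23 (−12 each step).
Second component: 28, 34, 33, 39, 38, 44 → 43 (alternating steps +6, −1, +6, −1, …).
Third component: 55, 45, 35, 25, 15, 5 → -5 (−10 each step).
So the next row is -23  43  -5.

-23  43  -5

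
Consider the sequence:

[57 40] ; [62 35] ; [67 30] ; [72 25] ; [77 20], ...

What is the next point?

[82 15]

First value — +5 each step: 57, 62, 67, 72, 77 → 82.
Second value goes 40, 35, 30, 25, 20 → 15 (together with the first value always sums to 97).
Putting it together: [82 15].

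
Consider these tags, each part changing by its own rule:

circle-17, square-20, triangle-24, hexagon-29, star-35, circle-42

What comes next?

square-50

Shape: circle, square, triangle, hexagon, star, circle → square (repeats circle → square → triangle → hexagon → star).
Second component: differences are 3, 4, 5, … (increasing by 1 each time); 17, 20, 24, 29, 35, 42 → 50.
So the next tag is square-50.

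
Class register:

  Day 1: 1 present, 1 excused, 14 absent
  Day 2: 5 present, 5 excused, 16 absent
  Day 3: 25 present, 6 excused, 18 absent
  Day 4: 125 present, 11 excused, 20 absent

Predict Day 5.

625 present, 17 excused, 22 absent

Present: ×5 each step, so 1, 5, 25, 125 → 625.
Excused goes 1, 5, 6, 11 → 17 (each term is the sum of the two before it).
Absent: 14, 16, 18, 20 → 22 (+2 each step).
So the next row is 625 present, 17 excused, 22 absent.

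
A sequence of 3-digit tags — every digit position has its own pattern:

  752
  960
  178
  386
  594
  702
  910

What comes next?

128

First digit: +2 each step, mod 10, so 7, 9, 1, 3, 5, 7, 9 → 1.
Second digit: +1 each step, mod 10, so 5, 6, 7, 8, 9, 0, 1 → 2.
Third digit: −2 each step, mod 10, so 2, 0, 8, 6, 4, 2, 0 → 8.
Combining the parts gives 128.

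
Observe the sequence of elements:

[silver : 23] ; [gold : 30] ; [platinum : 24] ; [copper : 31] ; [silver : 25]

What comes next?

Metal: repeats silver → gold → platinum → copper, so silver, gold, platinum, copper, silver → gold.
Second coordinate goes 23, 30, 24, 31, 25 → 32 (alternating steps +7, −6, +7, −6, …).
So the next element is [gold : 32].

[gold : 32]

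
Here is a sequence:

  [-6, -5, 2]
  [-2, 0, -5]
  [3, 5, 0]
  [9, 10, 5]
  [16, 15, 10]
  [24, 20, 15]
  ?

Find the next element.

[33, 25, 20]

First coordinate: differences are 4, 5, 6, … (increasing by 1 each time), so -6, -2, 3, 9, 16, 24 → 33.
Second coordinate: +5 each step; -5, 0, 5, 10, 15, 20 → 25.
For the third coordinate, always the previous value of the second coordinate: 2, -5, 0, 5, 10, 15 → 20.
Putting it together: [33, 25, 20].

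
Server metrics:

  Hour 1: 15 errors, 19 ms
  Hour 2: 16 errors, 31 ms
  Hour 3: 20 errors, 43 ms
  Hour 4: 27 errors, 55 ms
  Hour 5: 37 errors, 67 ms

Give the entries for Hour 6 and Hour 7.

Errors — differences are 1, 4, 7, … (increasing by 3 each time): 15, 16, 20, 27, 37 → 50 → 66.
Ms: +12 each step; 19, 31, 43, 55, 67 → 79 → 91.
So the next two lines are 50 errors, 79 ms and 66 errors, 91 ms.

50 errors, 79 ms; 66 errors, 91 ms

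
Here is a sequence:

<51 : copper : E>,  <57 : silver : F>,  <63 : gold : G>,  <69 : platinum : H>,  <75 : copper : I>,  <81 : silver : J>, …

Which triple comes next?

<87 : gold : K>

First coordinate: 51, 57, 63, 69, 75, 81 → 87 (+6 each step).
Metal: copper, silver, gold, platinum, copper, silver → gold (repeats copper → silver → gold → platinum).
Letter goes E, F, G, H, I, J → K (letters move forward 1 place in the alphabet).
Putting it together: <87 : gold : K>.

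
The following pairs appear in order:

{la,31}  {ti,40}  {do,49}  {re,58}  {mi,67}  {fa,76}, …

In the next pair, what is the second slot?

Second slot: +9 each step, so 31, 40, 49, 58, 67, 76 → 85.

85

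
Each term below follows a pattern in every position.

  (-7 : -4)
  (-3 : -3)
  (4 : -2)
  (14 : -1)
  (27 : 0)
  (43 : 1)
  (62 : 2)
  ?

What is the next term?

First part: -7, -3, 4, 14, 27, 43, 62 → 84 (differences are 4, 7, 10, … (increasing by 3 each time)).
Second part goes -4, -3, -2, -1, 0, 1, 2 → 3 (+1 each step).
Combining the parts gives (84 : 3).

(84 : 3)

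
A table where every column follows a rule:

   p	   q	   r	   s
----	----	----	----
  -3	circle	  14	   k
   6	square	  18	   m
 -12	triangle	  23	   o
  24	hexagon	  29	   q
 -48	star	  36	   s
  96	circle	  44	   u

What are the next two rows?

-192  square  53  w; 384  triangle  63  y

Column p: -3, 6, -12, 24, -48, 96 → -192 → 384 (×(-2) each step).
Column q: repeats circle → square → triangle → hexagon → star; circle, square, triangle, hexagon, star, circle → square → triangle.
Column r: differences are 4, 5, 6, … (increasing by 1 each time), so 14, 18, 23, 29, 36, 44 → 53 → 63.
For the column s, letters move forward 2 places in the alphabet: k, m, o, q, s, u → w → y.
So the next two rows are -192  square  53  w and 384  triangle  63  y.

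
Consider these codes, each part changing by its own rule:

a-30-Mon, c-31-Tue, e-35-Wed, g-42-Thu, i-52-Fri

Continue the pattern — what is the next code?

k-65-Sat

Letter: letters move forward 2 places in the alphabet; a, c, e, g, i → k.
Second component goes 30, 31, 35, 42, 52 → 65 (differences are 1, 4, 7, … (increasing by 3 each time)).
Day — runs through the weekdays Mon→Sun: Mon, Tue, Wed, Thu, Fri → Sat.
Putting it together: k-65-Sat.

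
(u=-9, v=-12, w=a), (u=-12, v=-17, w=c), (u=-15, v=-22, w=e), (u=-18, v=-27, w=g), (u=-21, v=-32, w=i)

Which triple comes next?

(u=-24, v=-37, w=k)

U — −3 each step: -9, -12, -15, -18, -21 → -24.
For the v, −5 each step: -12, -17, -22, -27, -32 → -37.
For the w, letters move forward 2 places in the alphabet: a, c, e, g, i → k.
Combining the parts gives (u=-24, v=-37, w=k).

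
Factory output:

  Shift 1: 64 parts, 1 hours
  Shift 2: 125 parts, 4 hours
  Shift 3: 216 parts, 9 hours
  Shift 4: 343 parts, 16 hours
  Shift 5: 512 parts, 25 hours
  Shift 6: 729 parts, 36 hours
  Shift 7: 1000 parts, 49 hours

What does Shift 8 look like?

Parts: 64, 125, 216, 343, 512, 729, 1000 → 1331 (perfect cubes: 4³, 5³, 6³, …).
Hours: perfect squares: 1², 2², 3², …; 1, 4, 9, 16, 25, 36, 49 → 64.
So the next record is 1331 parts, 64 hours.

1331 parts, 64 hours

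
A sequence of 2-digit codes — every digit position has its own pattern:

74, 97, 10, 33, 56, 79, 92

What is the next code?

15

First digit: +2 each step, mod 10; 7, 9, 1, 3, 5, 7, 9 → 1.
Second digit: +3 each step, mod 10; 4, 7, 0, 3, 6, 9, 2 → 5.
Combining the parts gives 15.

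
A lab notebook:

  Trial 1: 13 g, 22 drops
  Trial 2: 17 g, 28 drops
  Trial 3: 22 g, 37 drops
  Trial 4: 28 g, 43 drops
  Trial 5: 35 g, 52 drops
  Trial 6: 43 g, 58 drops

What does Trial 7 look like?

52 g, 67 drops

G: 13, 17, 22, 28, 35, 43 → 52 (differences are 4, 5, 6, … (increasing by 1 each time)).
Drops: 22, 28, 37, 43, 52, 58 → 67 (alternating steps +6, +9, +6, +9, …).
Putting it together: 52 g, 67 drops.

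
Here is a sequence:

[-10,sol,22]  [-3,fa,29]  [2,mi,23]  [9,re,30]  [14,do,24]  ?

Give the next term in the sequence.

[21,ti,31]

For the first value, alternating steps +7, +5, +7, +5, …: -10, -3, 2, 9, 14 → 21.
Note: sol, fa, mi, re, do → ti (runs backward through the solfège scale do→ti).
Third value: alternating steps +7, −6, +7, −6, …; 22, 29, 23, 30, 24 → 31.
So the next term is [21,ti,31].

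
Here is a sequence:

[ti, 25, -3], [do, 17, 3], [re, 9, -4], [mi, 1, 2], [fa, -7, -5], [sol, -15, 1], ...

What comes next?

[la, -23, -6]

Note: runs through the solfège scale do→ti, so ti, do, re, mi, fa, sol → la.
Second component — −8 each step: 25, 17, 9, 1, -7, -15 → -23.
For the third component, alternating steps +6, −7, +6, −7, …: -3, 3, -4, 2, -5, 1 → -6.
Combining the parts gives [la, -23, -6].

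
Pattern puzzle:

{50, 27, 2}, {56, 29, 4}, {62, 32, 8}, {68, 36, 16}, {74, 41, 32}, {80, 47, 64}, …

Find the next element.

{86, 54, 128}

For the first slot, +6 each step: 50, 56, 62, 68, 74, 80 → 86.
Second slot — differences are 2, 3, 4, … (increasing by 1 each time): 27, 29, 32, 36, 41, 47 → 54.
Third slot: ×2 each step, so 2, 4, 8, 16, 32, 64 → 128.
So the next element is {86, 54, 128}.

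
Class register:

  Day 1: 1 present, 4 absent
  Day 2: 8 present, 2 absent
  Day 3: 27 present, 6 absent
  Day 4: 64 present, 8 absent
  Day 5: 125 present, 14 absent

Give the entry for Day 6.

216 present, 22 absent

Present: perfect cubes: 1³, 2³, 3³, …; 1, 8, 27, 64, 125 → 216.
Absent: each term is the sum of the two before it, so 4, 2, 6, 8, 14 → 22.
So the next record is 216 present, 22 absent.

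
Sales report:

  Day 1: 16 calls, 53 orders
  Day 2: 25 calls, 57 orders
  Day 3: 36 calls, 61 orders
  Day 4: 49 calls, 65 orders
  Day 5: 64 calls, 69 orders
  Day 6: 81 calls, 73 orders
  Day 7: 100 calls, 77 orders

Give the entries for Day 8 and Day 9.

For the calls, perfect squares: 4², 5², 6², …: 16, 25, 36, 49, 64, 81, 100 → 121 → 144.
Orders — +4 each step: 53, 57, 61, 65, 69, 73, 77 → 81 → 85.
Putting the parts together: 121 calls, 81 orders and then 144 calls, 85 orders.

121 calls, 81 orders; 144 calls, 85 orders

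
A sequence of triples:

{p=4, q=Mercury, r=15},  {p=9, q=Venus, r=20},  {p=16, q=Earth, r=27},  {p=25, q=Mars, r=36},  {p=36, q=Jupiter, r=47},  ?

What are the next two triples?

{p=49, q=Saturn, r=60}, {p=64, q=Uranus, r=75}

For the p, differences are 5, 7, 9, … (increasing by 2 each time): 4, 9, 16, 25, 36 → 49 → 64.
Q: Mercury, Venus, Earth, Mars, Jupiter → Saturn → Uranus (runs through the planets Mercury→Neptune).
R: always 11 more than the p, so 15, 20, 27, 36, 47 → 60 → 75.
Putting the parts together: {p=49, q=Saturn, r=60} and then {p=64, q=Uranus, r=75}.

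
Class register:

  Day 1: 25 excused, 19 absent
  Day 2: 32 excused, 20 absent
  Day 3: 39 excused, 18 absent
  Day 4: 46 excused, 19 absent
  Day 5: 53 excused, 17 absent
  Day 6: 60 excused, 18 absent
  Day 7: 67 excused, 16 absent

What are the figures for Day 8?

For the excused, +7 each step: 25, 32, 39, 46, 53, 60, 67 → 74.
Absent — alternating steps +1, −2, +1, −2, …: 19, 20, 18, 19, 17, 18, 16 → 17.
So the next record is 74 excused, 17 absent.

74 excused, 17 absent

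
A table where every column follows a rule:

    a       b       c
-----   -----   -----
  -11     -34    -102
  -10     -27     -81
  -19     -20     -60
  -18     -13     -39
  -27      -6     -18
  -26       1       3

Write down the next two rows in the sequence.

-35  8  24; -34  15  45

Column a: alternating steps +1, −9, +1, −9, …, so -11, -10, -19, -18, -27, -26 → -35 → -34.
Column b: -34, -27, -20, -13, -6, 1 → 8 → 15 (+7 each step).
For the column c, always 3 × the column b: -102, -81, -60, -39, -18, 3 → 24 → 45.
So the next two rows are -35  8  24 and -34  15  45.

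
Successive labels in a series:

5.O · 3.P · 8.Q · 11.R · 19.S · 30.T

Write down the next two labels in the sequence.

First component: each term is the sum of the two before it; 5, 3, 8, 11, 19, 30 → 49 → 79.
Letter: O, P, Q, R, S, T → U → V (letters move forward 1 place in the alphabet).
So the next two labels are 49.U and 79.V.

49.U, 79.V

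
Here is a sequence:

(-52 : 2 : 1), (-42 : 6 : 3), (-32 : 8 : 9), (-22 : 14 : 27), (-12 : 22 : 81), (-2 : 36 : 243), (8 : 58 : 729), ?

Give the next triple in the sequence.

(18 : 94 : 2187)

First component goes -52, -42, -32, -22, -12, -2, 8 → 18 (+10 each step).
Second component goes 2, 6, 8, 14, 22, 36, 58 → 94 (each term is the sum of the two before it).
Third component: 1, 3, 9, 27, 81, 243, 729 → 2187 (×3 each step).
Putting it together: (18 : 94 : 2187).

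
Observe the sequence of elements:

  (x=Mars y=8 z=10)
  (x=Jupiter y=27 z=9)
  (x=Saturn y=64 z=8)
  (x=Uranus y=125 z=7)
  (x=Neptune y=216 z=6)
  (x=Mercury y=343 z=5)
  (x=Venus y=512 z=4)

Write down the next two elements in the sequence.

For the x, runs through the planets Mercury→Neptune: Mars, Jupiter, Saturn, Uranus, Neptune, Mercury, Venus → Earth → Mars.
Y — perfect cubes: 2³, 3³, 4³, …: 8, 27, 64, 125, 216, 343, 512 → 729 → 1000.
Z — −1 each step: 10, 9, 8, 7, 6, 5, 4 → 3 → 2.
So the next two elements are (x=Earth y=729 z=3) and (x=Mars y=1000 z=2).

(x=Earth y=729 z=3), (x=Mars y=1000 z=2)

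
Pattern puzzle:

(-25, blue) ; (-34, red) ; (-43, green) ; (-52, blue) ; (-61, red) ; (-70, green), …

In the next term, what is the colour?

blue

Colour: repeats blue → red → green; blue, red, green, blue, red, green → blue.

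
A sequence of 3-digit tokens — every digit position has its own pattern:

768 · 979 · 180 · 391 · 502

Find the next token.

First digit goes 7, 9, 1, 3, 5 → 7 (+2 each step, mod 10).
Second digit goes 6, 7, 8, 9, 0 → 1 (+1 each step, mod 10).
Third digit: +1 each step, mod 10; 8, 9, 0, 1, 2 → 3.
Putting it together: 713.

713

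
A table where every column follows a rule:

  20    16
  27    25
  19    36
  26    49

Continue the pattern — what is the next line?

18  64

For the first component, alternating steps +7, −8, +7, −8, …: 20, 27, 19, 26 → 18.
Second component: perfect squares: 4², 5², 6², …; 16, 25, 36, 49 → 64.
So the next line is 18  64.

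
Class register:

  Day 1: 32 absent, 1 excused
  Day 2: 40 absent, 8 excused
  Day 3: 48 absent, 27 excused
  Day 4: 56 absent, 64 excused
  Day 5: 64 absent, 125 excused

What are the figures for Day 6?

Absent — +8 each step: 32, 40, 48, 56, 64 → 72.
Excused: perfect cubes: 1³, 2³, 3³, …; 1, 8, 27, 64, 125 → 216.
Combining the parts gives 72 absent, 216 excused.

72 absent, 216 excused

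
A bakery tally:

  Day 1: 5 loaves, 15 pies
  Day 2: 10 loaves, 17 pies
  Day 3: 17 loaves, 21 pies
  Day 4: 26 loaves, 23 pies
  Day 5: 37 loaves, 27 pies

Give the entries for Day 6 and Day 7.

Loaves: differences are 5, 7, 9, … (increasing by 2 each time); 5, 10, 17, 26, 37 → 50 → 65.
For the pies, alternating steps +2, +4, +2, +4, …: 15, 17, 21, 23, 27 → 29 → 33.
Putting the parts together: 50 loaves, 29 pies and then 65 loaves, 33 pies.

50 loaves, 29 pies; 65 loaves, 33 pies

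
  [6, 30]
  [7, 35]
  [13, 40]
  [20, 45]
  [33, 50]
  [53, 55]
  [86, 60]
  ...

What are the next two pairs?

First coordinate: each term is the sum of the two before it; 6, 7, 13, 20, 33, 53, 86 → 139 → 225.
Second coordinate: +5 each step, so 30, 35, 40, 45, 50, 55, 60 → 65 → 70.
So the next two pairs are [139, 65] and [225, 70].

[139, 65], [225, 70]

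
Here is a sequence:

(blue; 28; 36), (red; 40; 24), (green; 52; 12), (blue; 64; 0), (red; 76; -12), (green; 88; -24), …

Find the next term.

(blue; 100; -36)

Colour goes blue, red, green, blue, red, green → blue (repeats blue → red → green).
Second part — +12 each step: 28, 40, 52, 64, 76, 88 → 100.
Third part goes 36, 24, 12, 0, -12, -24 → -36 (together with the second part always sums to 64).
Combining the parts gives (blue; 100; -36).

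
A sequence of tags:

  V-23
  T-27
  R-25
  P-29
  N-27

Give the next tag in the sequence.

L-31

Letter: letters move back 2 places in the alphabet; V, T, R, P, N → L.
Second component: alternating steps +4, −2, +4, −2, …, so 23, 27, 25, 29, 27 → 31.
Putting it together: L-31.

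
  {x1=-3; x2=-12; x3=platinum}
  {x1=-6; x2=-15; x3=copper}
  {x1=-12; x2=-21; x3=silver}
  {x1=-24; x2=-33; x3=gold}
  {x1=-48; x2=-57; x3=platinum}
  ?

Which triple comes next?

{x1=-96; x2=-105; x3=copper}

X1 goes -3, -6, -12, -24, -48 → -96 (×2 each step).
X2 — always 9 less than the x1: -12, -15, -21, -33, -57 → -105.
X3 — repeats platinum → copper → silver → gold: platinum, copper, silver, gold, platinum → copper.
Combining the parts gives {x1=-96; x2=-105; x3=copper}.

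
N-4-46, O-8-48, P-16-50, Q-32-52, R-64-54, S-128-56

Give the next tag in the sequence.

For the letter, letters move forward 1 place in the alphabet: N, O, P, Q, R, S → T.
Second component: 4, 8, 16, 32, 64, 128 → 256 (×2 each step).
For the third component, +2 each step: 46, 48, 50, 52, 54, 56 → 58.
Combining the parts gives T-256-58.

T-256-58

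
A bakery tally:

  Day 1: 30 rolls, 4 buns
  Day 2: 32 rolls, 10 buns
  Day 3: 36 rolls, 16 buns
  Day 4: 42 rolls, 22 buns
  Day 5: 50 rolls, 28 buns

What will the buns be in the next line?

34

Rolls: differences are 2, 4, 6, … (increasing by 2 each time), so 30, 32, 36, 42, 50 → 60.
Buns — +6 each step: 4, 10, 16, 22, 28 → 34.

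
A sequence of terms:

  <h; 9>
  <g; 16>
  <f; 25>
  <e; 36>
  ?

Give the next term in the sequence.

Letter: letters move back 1 place in the alphabet, so h, g, f, e → d.
For the second component, perfect squares: 3², 4², 5², …: 9, 16, 25, 36 → 49.
So the next term is <d; 49>.

<d; 49>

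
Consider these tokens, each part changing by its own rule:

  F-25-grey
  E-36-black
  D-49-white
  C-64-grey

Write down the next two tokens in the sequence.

B-81-black then A-100-white

Letter: letters move back 1 place in the alphabet; F, E, D, C → B → A.
Second component: 25, 36, 49, 64 → 81 → 100 (perfect squares: 5², 6², 7², …).
Shade: repeats grey → black → white; grey, black, white, grey → black → white.
So the next two tokens are B-81-black and A-100-white.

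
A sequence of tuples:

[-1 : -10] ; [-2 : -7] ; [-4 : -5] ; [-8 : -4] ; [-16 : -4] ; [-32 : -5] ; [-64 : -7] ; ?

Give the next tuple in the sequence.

First slot: ×2 each step; -1, -2, -4, -8, -16, -32, -64 → -128.
Second slot: -10, -7, -5, -4, -4, -5, -7 → -10 (differences are 3, 2, 1, … (decreasing by 1 each time)).
So the next tuple is [-128 : -10].

[-128 : -10]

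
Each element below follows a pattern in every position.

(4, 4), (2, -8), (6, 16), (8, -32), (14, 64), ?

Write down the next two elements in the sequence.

For the first entry, each term is the sum of the two before it: 4, 2, 6, 8, 14 → 22 → 36.
For the second entry, ×(-2) each step: 4, -8, 16, -32, 64 → -128 → 256.
So the next two elements are (22, -128) and (36, 256).

(22, -128), (36, 256)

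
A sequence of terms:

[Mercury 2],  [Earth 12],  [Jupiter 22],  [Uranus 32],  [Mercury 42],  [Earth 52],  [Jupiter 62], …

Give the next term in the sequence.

Planet: repeats Mercury → Earth → Jupiter → Uranus, so Mercury, Earth, Jupiter, Uranus, Mercury, Earth, Jupiter → Uranus.
Second coordinate goes 2, 12, 22, 32, 42, 52, 62 → 72 (+10 each step).
So the next term is [Uranus 72].

[Uranus 72]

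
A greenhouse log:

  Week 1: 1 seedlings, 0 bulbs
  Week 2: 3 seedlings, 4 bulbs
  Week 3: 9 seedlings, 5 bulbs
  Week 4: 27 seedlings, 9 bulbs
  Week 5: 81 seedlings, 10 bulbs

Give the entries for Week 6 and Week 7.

Seedlings: 1, 3, 9, 27, 81 → 243 → 729 (×3 each step).
Bulbs: alternating steps +4, +1, +4, +1, …; 0, 4, 5, 9, 10 → 14 → 15.
Putting the parts together: 243 seedlings, 14 bulbs and then 729 seedlings, 15 bulbs.

243 seedlings, 14 bulbs; 729 seedlings, 15 bulbs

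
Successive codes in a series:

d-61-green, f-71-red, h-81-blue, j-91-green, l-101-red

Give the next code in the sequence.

For the letter, letters move forward 2 places in the alphabet: d, f, h, j, l → n.
Second component goes 61, 71, 81, 91, 101 → 111 (+10 each step).
Colour: repeats green → red → blue, so green, red, blue, green, red → blue.
Putting it together: n-111-blue.

n-111-blue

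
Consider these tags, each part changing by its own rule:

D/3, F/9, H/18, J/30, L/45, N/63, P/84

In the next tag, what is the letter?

R

Letter goes D, F, H, J, L, N, P → R (letters move forward 2 places in the alphabet).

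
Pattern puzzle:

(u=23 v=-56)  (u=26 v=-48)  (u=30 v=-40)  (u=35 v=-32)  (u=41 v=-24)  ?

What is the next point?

U: differences are 3, 4, 5, … (increasing by 1 each time); 23, 26, 30, 35, 41 → 48.
V: +8 each step; -56, -48, -40, -32, -24 → -16.
Putting it together: (u=48 v=-16).

(u=48 v=-16)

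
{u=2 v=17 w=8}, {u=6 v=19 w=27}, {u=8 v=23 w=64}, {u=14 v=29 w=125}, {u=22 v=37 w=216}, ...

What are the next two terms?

U goes 2, 6, 8, 14, 22 → 36 → 58 (each term is the sum of the two before it).
V: 17, 19, 23, 29, 37 → 47 → 59 (differences are 2, 4, 6, … (increasing by 2 each time)).
For the w, perfect cubes: 2³, 3³, 4³, …: 8, 27, 64, 125, 216 → 343 → 512.
Putting the parts together: {u=36 v=47 w=343} and then {u=58 v=59 w=512}.

{u=36 v=47 w=343}, {u=58 v=59 w=512}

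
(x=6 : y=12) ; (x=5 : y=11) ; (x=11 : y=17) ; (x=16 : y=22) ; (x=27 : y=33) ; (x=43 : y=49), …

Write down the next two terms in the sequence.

(x=70 : y=76), (x=113 : y=119)

X — each term is the sum of the two before it: 6, 5, 11, 16, 27, 43 → 70 → 113.
For the y, always 6 more than the x: 12, 11, 17, 22, 33, 49 → 76 → 119.
Putting the parts together: (x=70 : y=76) and then (x=113 : y=119).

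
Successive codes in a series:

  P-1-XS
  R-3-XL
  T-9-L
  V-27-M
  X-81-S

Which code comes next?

Z-243-XS

Letter goes P, R, T, V, X → Z (letters move forward 2 places in the alphabet).
Second component: 1, 3, 9, 27, 81 → 243 (×3 each step).
Size: XS, XL, L, M, S → XS (runs backward through clothing sizes XS→XL).
Putting it together: Z-243-XS.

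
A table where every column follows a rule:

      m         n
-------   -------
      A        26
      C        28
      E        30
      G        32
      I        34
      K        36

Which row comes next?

Column m: letters move forward 2 places in the alphabet; A, C, E, G, I, K → M.
Column n: 26, 28, 30, 32, 34, 36 → 38 (+2 each step).
Putting it together: M  38.

M  38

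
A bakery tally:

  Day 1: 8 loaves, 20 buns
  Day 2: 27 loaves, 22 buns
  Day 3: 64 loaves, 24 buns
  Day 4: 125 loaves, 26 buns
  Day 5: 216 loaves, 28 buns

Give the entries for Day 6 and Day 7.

343 loaves, 30 buns; 512 loaves, 32 buns

Loaves — perfect cubes: 2³, 3³, 4³, …: 8, 27, 64, 125, 216 → 343 → 512.
Buns: +2 each step, so 20, 22, 24, 26, 28 → 30 → 32.
Putting the parts together: 343 loaves, 30 buns and then 512 loaves, 32 buns.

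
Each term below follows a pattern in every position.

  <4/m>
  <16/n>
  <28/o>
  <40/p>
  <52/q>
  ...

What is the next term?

<64/r>

First coordinate: +12 each step, so 4, 16, 28, 40, 52 → 64.
Letter goes m, n, o, p, q → r (letters move forward 1 place in the alphabet).
So the next term is <64/r>.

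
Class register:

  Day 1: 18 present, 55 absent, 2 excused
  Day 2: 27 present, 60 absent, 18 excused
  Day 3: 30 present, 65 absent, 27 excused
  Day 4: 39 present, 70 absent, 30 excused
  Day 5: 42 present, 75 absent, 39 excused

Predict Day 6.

Present: alternating steps +9, +3, +9, +3, …, so 18, 27, 30, 39, 42 → 51.
Absent: +5 each step; 55, 60, 65, 70, 75 → 80.
For the excused, always the previous value of the present: 2, 18, 27, 30, 39 → 42.
So the next row is 51 present, 80 absent, 42 excused.

51 present, 80 absent, 42 excused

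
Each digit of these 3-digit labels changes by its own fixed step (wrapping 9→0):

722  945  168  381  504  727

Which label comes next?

940

First digit: 7, 9, 1, 3, 5, 7 → 9 (+2 each step, mod 10).
Second digit: +2 each step, mod 10; 2, 4, 6, 8, 0, 2 → 4.
Third digit: 2, 5, 8, 1, 4, 7 → 0 (+3 each step, mod 10).
Combining the parts gives 940.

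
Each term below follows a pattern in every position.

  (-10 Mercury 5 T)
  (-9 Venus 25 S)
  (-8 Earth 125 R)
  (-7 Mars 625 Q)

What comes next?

First coordinate: +1 each step; -10, -9, -8, -7 → -6.
Planet — runs through the planets Mercury→Neptune: Mercury, Venus, Earth, Mars → Jupiter.
Third coordinate goes 5, 25, 125, 625 → 3125 (×5 each step).
Letter — letters move back 1 place in the alphabet: T, S, R, Q → P.
Putting it together: (-6 Jupiter 3125 P).

(-6 Jupiter 3125 P)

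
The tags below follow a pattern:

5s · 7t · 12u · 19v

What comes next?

31w

First component: each term is the sum of the two before it; 5, 7, 12, 19 → 31.
Letter: s, t, u, v → w (letters move forward 1 place in the alphabet).
Putting it together: 31w.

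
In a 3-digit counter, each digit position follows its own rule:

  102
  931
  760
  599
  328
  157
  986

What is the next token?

First digit: −2 each step, mod 10; 1, 9, 7, 5, 3, 1, 9 → 7.
Second digit — +3 each step, mod 10: 0, 3, 6, 9, 2, 5, 8 → 1.
Third digit: 2, 1, 0, 9, 8, 7, 6 → 5 (−1 each step, mod 10).
Putting it together: 715.

715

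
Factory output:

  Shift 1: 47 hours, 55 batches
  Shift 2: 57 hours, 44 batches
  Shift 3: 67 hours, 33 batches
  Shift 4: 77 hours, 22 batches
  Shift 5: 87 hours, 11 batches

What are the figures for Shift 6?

Hours: 47, 57, 67, 77, 87 → 97 (+10 each step).
For the batches, −11 each step: 55, 44, 33, 22, 11 → 0.
So the next line is 97 hours, 0 batches.

97 hours, 0 batches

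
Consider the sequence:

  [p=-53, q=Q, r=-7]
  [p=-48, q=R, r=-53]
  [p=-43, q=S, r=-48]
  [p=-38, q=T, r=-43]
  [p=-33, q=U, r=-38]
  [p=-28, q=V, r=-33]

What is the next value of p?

P: +5 each step, so -53, -48, -43, -38, -33, -28 → -23.

-23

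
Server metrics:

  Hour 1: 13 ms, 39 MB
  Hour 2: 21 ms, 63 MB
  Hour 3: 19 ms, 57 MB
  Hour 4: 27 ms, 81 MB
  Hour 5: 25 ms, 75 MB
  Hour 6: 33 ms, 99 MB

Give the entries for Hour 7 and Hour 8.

Ms goes 13, 21, 19, 27, 25, 33 → 31 → 39 (alternating steps +8, −2, +8, −2, …).
MB — always 3 × the ms: 39, 63, 57, 81, 75, 99 → 93 → 117.
So the next two lines are 31 ms, 93 MB and 39 ms, 117 MB.

31 ms, 93 MB; 39 ms, 117 MB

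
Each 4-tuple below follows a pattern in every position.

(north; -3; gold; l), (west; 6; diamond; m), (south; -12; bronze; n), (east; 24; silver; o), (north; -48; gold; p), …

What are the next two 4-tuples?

Direction: repeats north → west → south → east; north, west, south, east, north → west → south.
Second value goes -3, 6, -12, 24, -48 → 96 → -192 (×(-2) each step).
Rank: repeats gold → diamond → bronze → silver; gold, diamond, bronze, silver, gold → diamond → bronze.
Letter: letters move forward 1 place in the alphabet, so l, m, n, o, p → q → r.
Putting the parts together: (west; 96; diamond; q) and then (south; -192; bronze; r).

(west; 96; diamond; q), (south; -192; bronze; r)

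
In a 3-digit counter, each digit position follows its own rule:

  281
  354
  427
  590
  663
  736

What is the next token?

809

First digit: +1 each step, mod 10; 2, 3, 4, 5, 6, 7 → 8.
Second digit — −3 each step, mod 10: 8, 5, 2, 9, 6, 3 → 0.
Third digit: +3 each step, mod 10; 1, 4, 7, 0, 3, 6 → 9.
Combining the parts gives 809.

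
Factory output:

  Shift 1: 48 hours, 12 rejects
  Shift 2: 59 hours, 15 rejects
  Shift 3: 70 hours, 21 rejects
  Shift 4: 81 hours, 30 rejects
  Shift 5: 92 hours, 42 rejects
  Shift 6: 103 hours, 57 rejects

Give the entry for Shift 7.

For the hours, +11 each step: 48, 59, 70, 81, 92, 103 → 114.
For the rejects, differences are 3, 6, 9, … (increasing by 3 each time): 12, 15, 21, 30, 42, 57 → 75.
Combining the parts gives 114 hours, 75 rejects.

114 hours, 75 rejects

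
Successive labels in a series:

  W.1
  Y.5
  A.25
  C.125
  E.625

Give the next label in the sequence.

Letter — letters move forward 2 places in the alphabet, wrapping Z→A: W, Y, A, C, E → G.
Second component: ×5 each step; 1, 5, 25, 125, 625 → 3125.
Putting it together: G.3125.

G.3125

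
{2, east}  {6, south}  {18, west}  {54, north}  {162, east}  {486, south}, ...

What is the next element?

For the first entry, ×3 each step: 2, 6, 18, 54, 162, 486 → 1458.
Direction goes east, south, west, north, east, south → west (repeats east → south → west → north).
Putting it together: {1458, west}.

{1458, west}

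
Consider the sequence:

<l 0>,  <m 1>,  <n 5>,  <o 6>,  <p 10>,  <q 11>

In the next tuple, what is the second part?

15

Letter goes l, m, n, o, p, q → r (letters move forward 1 place in the alphabet).
Second part — alternating steps +1, +4, +1, +4, …: 0, 1, 5, 6, 10, 11 → 15.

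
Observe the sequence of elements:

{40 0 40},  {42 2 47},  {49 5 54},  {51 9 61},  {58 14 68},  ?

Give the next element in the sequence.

First coordinate: 40, 42, 49, 51, 58 → 60 (alternating steps +2, +7, +2, +7, …).
Second coordinate: differences are 2, 3, 4, … (increasing by 1 each time), so 0, 2, 5, 9, 14 → 20.
Third coordinate: +7 each step, so 40, 47, 54, 61, 68 → 75.
Putting it together: {60 20 75}.

{60 20 75}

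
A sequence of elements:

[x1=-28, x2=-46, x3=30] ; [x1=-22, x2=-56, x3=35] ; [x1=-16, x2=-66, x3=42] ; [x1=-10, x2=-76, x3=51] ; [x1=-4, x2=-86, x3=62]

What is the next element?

X1: +6 each step; -28, -22, -16, -10, -4 → 2.
X2 — −10 each step: -46, -56, -66, -76, -86 → -96.
For the x3, differences are 5, 7, 9, … (increasing by 2 each time): 30, 35, 42, 51, 62 → 75.
Combining the parts gives [x1=2, x2=-96, x3=75].

[x1=2, x2=-96, x3=75]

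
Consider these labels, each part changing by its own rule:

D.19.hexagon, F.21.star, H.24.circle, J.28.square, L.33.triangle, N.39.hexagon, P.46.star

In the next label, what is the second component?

For the second component, differences are 2, 3, 4, … (increasing by 1 each time): 19, 21, 24, 28, 33, 39, 46 → 54.

54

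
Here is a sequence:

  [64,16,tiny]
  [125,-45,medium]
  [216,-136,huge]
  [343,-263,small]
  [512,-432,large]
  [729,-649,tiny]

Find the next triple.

For the first value, perfect cubes: 4³, 5³, 6³, …: 64, 125, 216, 343, 512, 729 → 1000.
Second value goes 16, -45, -136, -263, -432, -649 → -920 (together with the first value always sums to 80).
Size: repeats tiny → medium → huge → small → large; tiny, medium, huge, small, large, tiny → medium.
Putting it together: [1000,-920,medium].

[1000,-920,medium]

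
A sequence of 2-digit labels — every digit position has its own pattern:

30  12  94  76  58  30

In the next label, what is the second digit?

2

Second digit — +2 each step, mod 10: 0, 2, 4, 6, 8, 0 → 2.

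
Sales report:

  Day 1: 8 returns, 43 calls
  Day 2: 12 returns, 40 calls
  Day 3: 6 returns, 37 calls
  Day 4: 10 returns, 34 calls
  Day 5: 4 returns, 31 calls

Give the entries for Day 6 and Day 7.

8 returns, 28 calls; 2 returns, 25 calls

Returns goes 8, 12, 6, 10, 4 → 8 → 2 (alternating steps +4, −6, +4, −6, …).
Calls: 43, 40, 37, 34, 31 → 28 → 25 (−3 each step).
So the next two rows are 8 returns, 28 calls and 2 returns, 25 calls.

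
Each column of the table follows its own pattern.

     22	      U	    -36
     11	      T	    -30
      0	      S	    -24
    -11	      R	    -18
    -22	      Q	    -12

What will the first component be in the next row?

-33

For the first component, −11 each step: 22, 11, 0, -11, -22 → -33.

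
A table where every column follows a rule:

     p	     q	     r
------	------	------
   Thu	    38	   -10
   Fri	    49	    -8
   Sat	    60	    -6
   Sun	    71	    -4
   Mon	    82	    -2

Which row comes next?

Tue  93  0

Column p goes Thu, Fri, Sat, Sun, Mon → Tue (runs through the weekdays Mon→Sun).
Column q — +11 each step: 38, 49, 60, 71, 82 → 93.
Column r: +2 each step, so -10, -8, -6, -4, -2 → 0.
So the next row is Tue  93  0.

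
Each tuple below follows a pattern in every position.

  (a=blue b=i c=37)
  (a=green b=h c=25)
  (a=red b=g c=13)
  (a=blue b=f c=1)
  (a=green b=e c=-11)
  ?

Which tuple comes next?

(a=red b=d c=-23)

A: repeats blue → green → red; blue, green, red, blue, green → red.
B: i, h, g, f, e → d (letters move back 1 place in the alphabet).
For the c, −12 each step: 37, 25, 13, 1, -11 → -23.
Combining the parts gives (a=red b=d c=-23).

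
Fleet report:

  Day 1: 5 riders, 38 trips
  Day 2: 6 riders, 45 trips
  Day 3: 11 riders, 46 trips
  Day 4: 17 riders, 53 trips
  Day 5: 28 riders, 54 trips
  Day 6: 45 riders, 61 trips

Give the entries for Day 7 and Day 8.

Riders: 5, 6, 11, 17, 28, 45 → 73 → 118 (each term is the sum of the two before it).
For the trips, alternating steps +7, +1, +7, +1, …: 38, 45, 46, 53, 54, 61 → 62 → 69.
Putting the parts together: 73 riders, 62 trips and then 118 riders, 69 trips.

73 riders, 62 trips; 118 riders, 69 trips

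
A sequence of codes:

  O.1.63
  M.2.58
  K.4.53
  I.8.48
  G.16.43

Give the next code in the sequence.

E.32.38

Letter — letters move back 2 places in the alphabet: O, M, K, I, G → E.
Second component: ×2 each step; 1, 2, 4, 8, 16 → 32.
Third component: −5 each step, so 63, 58, 53, 48, 43 → 38.
Combining the parts gives E.32.38.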